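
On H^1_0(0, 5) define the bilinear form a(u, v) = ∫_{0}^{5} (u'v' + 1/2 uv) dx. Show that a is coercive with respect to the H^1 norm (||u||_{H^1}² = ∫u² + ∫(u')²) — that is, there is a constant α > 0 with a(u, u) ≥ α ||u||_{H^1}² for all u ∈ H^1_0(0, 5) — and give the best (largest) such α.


α = (π^2 + 25/2)/(π^2 + 25)

Coercivity of a(·,·) on H^1_0(0, 5) means a(u, u) ≥ α ||u||_{H^1}² for every u ∈ H^1_0.
The interval has length L = 5, and Poincaré/coercivity depend only on L. Here a(u, u) = ∫(u')² + (1/2)·∫u².
Here 0 < c = 1/2 < 1. The condition a(u,u) ≥ α||u||_{H^1}² reads (1−α)∫(u')² ≥ (α−c)∫u². Any admissible α is ≤ 1 (rapidly oscillating u have ∫u²/∫(u')² → 0), and α = 1 would force 0 ≥ (1−c)∫u², impossible since c < 1; so 1−α > 0. By the sharp Poincaré inequality on H^1_0 of an interval of length L, ∫(u')² ≥ (π/L)²∫u² with equality for the first sine mode sin(π(x−x₀)/L) (x₀ the left endpoint), so the inequality holds for all u iff (1−α)(π/L)² ≥ α − c, i.e. α ≤ ((π/L)² + c)/((π/L)² + 1) = (1 + c(L/π)²)/(1 + (L/π)²). With (π/L)² = π^2/25 and c = 1/2, the largest admissible constant is α = ((π/L)² + c)/((π/L)² + 1).
Simplifying, α = (π^2 + 25/2)/(π^2 + 25).


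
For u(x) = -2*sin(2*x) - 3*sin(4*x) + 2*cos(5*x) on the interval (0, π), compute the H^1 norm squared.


||u||_{H^1(0,π)}^2 = 6656/21 + 277*π/2

u'(x) = -10*sin(5*x) - 4*cos(2*x) - 12*cos(4*x).
Expand u² and (u')² and integrate term by term on (0, π), using: for integers n ≥ 1, ∫_0^π sin²(nx) dx = ∫_0^π cos²(nx) dx = π/2; for n ≠ n', ∫_0^π sin(nx)sin(n'x) dx = ∫_0^π cos(nx)cos(n'x) dx = 0; and by product-to-sum, ∫_0^π sin(nx)cos(n'x) dx = ½∫_0^π [sin((n+n')x) + sin((n−n')x)] dx, which is 0 when n+n' is even and 2n/(n²−n'²) when n+n' is odd (it need not vanish on (0, π)).
  u² squared terms: (-3)²·∫sin(4x)² dx = 9·π/2 = 9*π/2;  (-2)²·∫sin(2x)² dx = 4·π/2 = 2*π;  (2)²·∫cos(5x)² dx = 4·π/2 = 2*π.
  u² cross terms: 2·(-3)·(-2)·∫sin(4x)·sin(2x) dx = 12·(0) = 0;  2·(-3)·(2)·∫sin(4x)·cos(5x) dx = -12·(-8/9) = 32/3;  2·(-2)·(2)·∫sin(2x)·cos(5x) dx = -8·(-4/21) = 32/21.
  So ∫_0^π u² dx = 9*π/2 + 2*π + 2*π + 0 + 32/3 + 32/21 = 256/21 + 17*π/2.
  (u')² squared terms: (-12)²·∫cos(4x)² dx = 144·π/2 = 72*π;  (-10)²·∫sin(5x)² dx = 100·π/2 = 50*π;  (-4)²·∫cos(2x)² dx = 16·π/2 = 8*π.
  (u')² cross terms: 2·(-12)·(-10)·∫cos(4x)·sin(5x) dx = 240·(10/9) = 800/3;  2·(-12)·(-4)·∫cos(4x)·cos(2x) dx = 96·(0) = 0;  2·(-10)·(-4)·∫sin(5x)·cos(2x) dx = 80·(10/21) = 800/21.
  So ∫_0^π (u')² dx = 72*π + 50*π + 8*π + 800/3 + 0 + 800/21 = 6400/21 + 130*π.
||u||_{H^1}^2 = (256/21 + 17*π/2) + (6400/21 + 130*π) = 6656/21 + 277*π/2.


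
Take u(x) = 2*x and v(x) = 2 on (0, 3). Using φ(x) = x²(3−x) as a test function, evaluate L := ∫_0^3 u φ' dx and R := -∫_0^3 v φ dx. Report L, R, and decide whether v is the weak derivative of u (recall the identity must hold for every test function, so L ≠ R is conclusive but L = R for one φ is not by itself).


LHS = -27/2, RHS = -27/2. Yes, v = u' weakly.

u(x) = 2*x, classical derivative u'(x) = 2.
φ(x) = x²(3−x), so φ'(x) = 3*x*(2 - x).
Note φ(0) = φ(3) = 0, so the boundary term u·φ vanishes.
LHS = ∫_0^3 u(x) φ'(x) dx = ∫_0^3 (-6*x^3 + 12*x^2) dx. Term by term:
  ∫_0^3 -6*x^3 dx = -243/2;  ∫_0^3 12*x^2 dx = 108.
Sum: -243/2 + 108 = -27/2.
So LHS = -27/2.
∫_0^3 v(x) φ(x) dx = ∫_0^3 (-2*x^3 + 6*x^2) dx. Term by term:
  ∫_0^3 -2*x^3 dx = -81/2;  ∫_0^3 6*x^2 dx = 54.
Sum: -81/2 + 54 = 27/2.
So RHS = -∫_0^3 v(x) φ(x) dx = -27/2.
LHS = RHS, so the identity holds for this test φ.
Moreover u is smooth here and v(x) = u'(x) = 2 pointwise, so the identity holds for every test function. Hence v is the weak derivative of u.


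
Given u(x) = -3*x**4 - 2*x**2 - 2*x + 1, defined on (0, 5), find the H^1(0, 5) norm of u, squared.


||u||_{H^1}^2 = 79669550/21

The H^1 norm (squared) on an interval (0, L) is
  ||u||_{H^1}^2 = ∫_0^L u(x)^2 dx + ∫_0^L u'(x)^2 dx.
Compute u'(x) = -12*x**3 - 4*x - 2.
Then u(x)^2 = 9*x**8 + 12*x**6 + 12*x**5 - 2*x**4 + 8*x**3 - 4*x + 1 and u'(x)^2 = 144*x**6 + 96*x**4 + 48*x**3 + 16*x**2 + 16*x + 4.
Integrate each monomial from 0 to 5 using ∫_0^5 c·x^n dx = c·5^(n+1)/(n+1):
  ∫_0^5 u(x)^2 dx = ∫_0^5 (9*x^8 + 12*x^6 + 12*x^5 - 2*x^4 + 8*x^3 - 4*x + 1) dx. Term by term:
    ∫_0^5 9*x^8 dx = 1953125;  ∫_0^5 12*x^6 dx = 937500/7;  ∫_0^5 12*x^5 dx = 31250;
    ∫_0^5 -2*x^4 dx = -1250;  ∫_0^5 8*x^3 dx = 1250;  ∫_0^5 -4*x dx = -50;
    ∫_0^5 1 dx = 5.
  Sum: 1953125 + 937500/7 + 31250 − 1250 + 1250 − 50 + 5 = 14827810/7.
  ∫_0^5 u'(x)^2 dx = ∫_0^5 (144*x^6 + 96*x^4 + 48*x^3 + 16*x^2 + 16*x + 4) dx. Term by term:
    ∫_0^5 144*x^6 dx = 11250000/7;  ∫_0^5 96*x^4 dx = 60000;  ∫_0^5 48*x^3 dx = 7500;
    ∫_0^5 16*x^2 dx = 2000/3;  ∫_0^5 16*x dx = 200;  ∫_0^5 4 dx = 20.
  Sum: 11250000/7 + 60000 + 7500 + 2000/3 + 200 + 20 = 35186120/21.
Adding: ||u||_{H^1}^2 = 14827810/7 + 35186120/21 = 79669550/21.


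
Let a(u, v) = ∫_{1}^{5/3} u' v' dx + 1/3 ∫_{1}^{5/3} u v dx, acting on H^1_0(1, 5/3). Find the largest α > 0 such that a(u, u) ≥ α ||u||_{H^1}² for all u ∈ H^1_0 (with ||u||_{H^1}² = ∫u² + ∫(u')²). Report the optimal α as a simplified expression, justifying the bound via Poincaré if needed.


α = (4 + 27*π^2)/(3*(4 + 9*π^2))

Coercivity of a(·,·) on H^1_0(1, 5/3) means a(u, u) ≥ α ||u||_{H^1}² for every u ∈ H^1_0.
The interval has length L = 2/3, and Poincaré/coercivity depend only on L. Here a(u, u) = ∫(u')² + (1/3)·∫u².
Here 0 < c = 1/3 < 1. The condition a(u,u) ≥ α||u||_{H^1}² reads (1−α)∫(u')² ≥ (α−c)∫u². Any admissible α is ≤ 1 (rapidly oscillating u have ∫u²/∫(u')² → 0), and α = 1 would force 0 ≥ (1−c)∫u², impossible since c < 1; so 1−α > 0. By the sharp Poincaré inequality on H^1_0 of an interval of length L, ∫(u')² ≥ (π/L)²∫u² with equality for the first sine mode sin(π(x−x₀)/L) (x₀ the left endpoint), so the inequality holds for all u iff (1−α)(π/L)² ≥ α − c, i.e. α ≤ ((π/L)² + c)/((π/L)² + 1) = (1 + c(L/π)²)/(1 + (L/π)²). With (π/L)² = 9*π^2/4 and c = 1/3, the largest admissible constant is α = ((π/L)² + c)/((π/L)² + 1).
Simplifying, α = (4 + 27*π^2)/(3*(4 + 9*π^2)).


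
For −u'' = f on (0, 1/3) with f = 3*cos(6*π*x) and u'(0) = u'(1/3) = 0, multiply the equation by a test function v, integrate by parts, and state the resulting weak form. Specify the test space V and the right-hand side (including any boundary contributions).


V = H^1(0, 1/3) (no boundary constraint on v; u is determined up to an additive constant); weak form: ∫_0^1/3 u'v' dx = ∫_0^1/3 (3*cos(6*π*x)) v dx for all v ∈ V.

Multiply both sides by a test function v and integrate from 0 to 1/3:
  ∫_0^1/3 −u''(x) v(x) dx = ∫_0^1/3 f(x) v(x) dx.
Integrate the LHS by parts once:
  ∫_0^1/3 −u'' v dx = −[u'(x) v(x)]_0^1/3 + ∫_0^1/3 u'(x) v'(x) dx.
Thus ∫_0^1/3 u'(x) v'(x) dx = ∫_0^1/3 f(x) v(x) dx + [u'(x) v(x)]_0^1/3.
Choose V so that boundary terms are either known or forced to vanish.
u has homogeneous Neumann: u'(0) = u'(1/3) = 0. So [u' v]_0^1/3 = 0·v(1/3) − 0·v(0) = 0 for any v; take V = H^1(0, 1/3).
Weak formulation: find u (satisfying any essential BC) such that ∫_0^1/3 u'(x) v'(x) dx = ∫_0^1/3 f v dx for all v ∈ V (homogeneous Neumann, so boundary terms vanish).
Substituting f(x) = 3*cos(6*π*x), the right-hand side is ∫_0^1/3 (3*cos(6*π*x)) v dx.
Compatibility check (pure Neumann): taking v ≡ 1 ∈ V gives 0 = ∫_0^1/3 f dx + (0) − (0), i.e. ∫_0^1/3 f dx must equal u'(0) − u'(1/3) = 0. Indeed ∫_0^1/3 (3*cos(6*π*x)) dx = 0, so the data are compatible. The solution is then unique only up to an additive constant (fix it e.g. by requiring ∫_0^1/3 u dx = 0).


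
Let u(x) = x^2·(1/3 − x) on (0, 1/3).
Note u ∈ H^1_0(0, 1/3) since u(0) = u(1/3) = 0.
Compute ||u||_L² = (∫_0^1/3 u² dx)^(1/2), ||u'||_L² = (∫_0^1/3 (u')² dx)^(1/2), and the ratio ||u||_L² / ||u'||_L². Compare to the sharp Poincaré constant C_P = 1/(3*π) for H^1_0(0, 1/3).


||u||_L² / ||u'||_L² = sqrt(14)/42 < C_P = 1/(3*π).

u(x) = x^2·(1/3 − x), so u'(x) = x*(2 - 9*x)/3.
u(x) = x^2·(1/3 − x) vanishes at x = 0 and x = 1/3, so u ∈ H^1_0(0, 1/3). Differentiate via the product rule and integrate the resulting polynomials term by term.
  ∫_0^1/3 u² dx = ∫_0^1/3 (x^6 - 2*x^5/3 + x^4/9) dx. Term by term:
    ∫_0^1/3 x^6 dx = 1/15309;  ∫_0^1/3 -2*x^5/3 dx = -1/6561;  ∫_0^1/3 x^4/9 dx = 1/10935.
  Sum: 1/15309 − 1/6561 + 1/10935 = 1/229635.
  ∫_0^1/3 (u')² dx = ∫_0^1/3 (9*x^4 - 4*x^3 + 4*x^2/9) dx. Term by term:
    ∫_0^1/3 9*x^4 dx = 1/135;  ∫_0^1/3 -4*x^3 dx = -1/81;  ∫_0^1/3 4*x^2/9 dx = 4/729.
  Sum: 1/135 − 1/81 + 4/729 = 2/3645.
∫_0^1/3 u² dx = 1/229635, so ||u||_L² = sqrt(35)/2835.
∫_0^1/3 (u')² dx = 2/3645, so ||u'||_L² = sqrt(10)/135.
Ratio ||u||_L² / ||u'||_L² = sqrt(14)/42.
Sharp Poincaré constant on H^1_0(0, 1/3) is C_P = L/π = 1/(3*π), achieved by sin(3*π·x).
A polynomial bump cannot attain the sharp Poincaré constant (only the first sine eigenfunction does), so the ratio is strictly less than C_P, consistent with ||u||_L² ≤ C_P ||u'||_L².


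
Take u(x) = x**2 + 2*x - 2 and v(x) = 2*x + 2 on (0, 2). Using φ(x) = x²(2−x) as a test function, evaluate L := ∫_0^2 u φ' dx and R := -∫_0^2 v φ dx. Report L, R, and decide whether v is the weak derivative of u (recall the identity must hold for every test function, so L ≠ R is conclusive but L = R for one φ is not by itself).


LHS = -88/15, RHS = -88/15. Yes, v = u' weakly.

u(x) = x**2 + 2*x - 2, classical derivative u'(x) = 2*x + 2.
φ(x) = x²(2−x), so φ'(x) = x*(4 - 3*x).
Note φ(0) = φ(2) = 0, so the boundary term u·φ vanishes.
LHS = ∫_0^2 u(x) φ'(x) dx = ∫_0^2 (-3*x^4 - 2*x^3 + 14*x^2 - 8*x) dx. Term by term:
  ∫_0^2 -3*x^4 dx = -96/5;  ∫_0^2 -2*x^3 dx = -8;  ∫_0^2 14*x^2 dx = 112/3;
  ∫_0^2 -8*x dx = -16.
Sum: -96/5 − 8 + 112/3 − 16 = -88/15.
So LHS = -88/15.
∫_0^2 v(x) φ(x) dx = ∫_0^2 (-2*x^4 + 2*x^3 + 4*x^2) dx. Term by term:
  ∫_0^2 -2*x^4 dx = -64/5;  ∫_0^2 2*x^3 dx = 8;  ∫_0^2 4*x^2 dx = 32/3.
Sum: -64/5 + 8 + 32/3 = 88/15.
So RHS = -∫_0^2 v(x) φ(x) dx = -88/15.
LHS = RHS, so the identity holds for this test φ.
Moreover u is smooth here and v(x) = u'(x) = 2*x + 2 pointwise, so the identity holds for every test function. Hence v is the weak derivative of u.


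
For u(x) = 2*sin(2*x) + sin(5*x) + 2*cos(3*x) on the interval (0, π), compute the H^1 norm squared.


||u||_{H^1(0,π)}^2 = -64 + 43*π

u'(x) = -6*sin(3*x) + 4*cos(2*x) + 5*cos(5*x).
Expand u² and (u')² and integrate term by term on (0, π), using: for integers n ≥ 1, ∫_0^π sin²(nx) dx = ∫_0^π cos²(nx) dx = π/2; for n ≠ n', ∫_0^π sin(nx)sin(n'x) dx = ∫_0^π cos(nx)cos(n'x) dx = 0; and by product-to-sum, ∫_0^π sin(nx)cos(n'x) dx = ½∫_0^π [sin((n+n')x) + sin((n−n')x)] dx, which is 0 when n+n' is even and 2n/(n²−n'²) when n+n' is odd (it need not vanish on (0, π)).
  u² squared terms: (2)²·∫cos(3x)² dx = 4·π/2 = 2*π;  (2)²·∫sin(2x)² dx = 4·π/2 = 2*π;  (1)²·∫sin(5x)² dx = 1·π/2 = π/2.
  u² cross terms: 2·(2)·(2)·∫cos(3x)·sin(2x) dx = 8·(-4/5) = -32/5;  2·(2)·(1)·∫cos(3x)·sin(5x) dx = 4·(0) = 0;  2·(2)·(1)·∫sin(2x)·sin(5x) dx = 4·(0) = 0.
  So ∫_0^π u² dx = 2*π + 2*π + π/2 − 32/5 + 0 + 0 = -32/5 + 9*π/2.
  (u')² squared terms: (-6)²·∫sin(3x)² dx = 36·π/2 = 18*π;  (4)²·∫cos(2x)² dx = 16·π/2 = 8*π;  (5)²·∫cos(5x)² dx = 25·π/2 = 25*π/2.
  (u')² cross terms: 2·(-6)·(4)·∫sin(3x)·cos(2x) dx = -48·(6/5) = -288/5;  2·(-6)·(5)·∫sin(3x)·cos(5x) dx = -60·(0) = 0;  2·(4)·(5)·∫cos(2x)·cos(5x) dx = 40·(0) = 0.
  So ∫_0^π (u')² dx = 18*π + 8*π + 25*π/2 − 288/5 + 0 + 0 = -288/5 + 77*π/2.
||u||_{H^1}^2 = (-32/5 + 9*π/2) + (-288/5 + 77*π/2) = -64 + 43*π.


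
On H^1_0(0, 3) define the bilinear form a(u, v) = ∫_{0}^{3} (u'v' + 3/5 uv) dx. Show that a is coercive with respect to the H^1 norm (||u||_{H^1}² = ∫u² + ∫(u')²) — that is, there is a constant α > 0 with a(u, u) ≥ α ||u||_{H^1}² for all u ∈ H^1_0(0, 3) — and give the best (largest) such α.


α = (27/5 + π^2)/(9 + π^2)

Coercivity of a(·,·) on H^1_0(0, 3) means a(u, u) ≥ α ||u||_{H^1}² for every u ∈ H^1_0.
The interval has length L = 3, and Poincaré/coercivity depend only on L. Here a(u, u) = ∫(u')² + (3/5)·∫u².
Here 0 < c = 3/5 < 1. The condition a(u,u) ≥ α||u||_{H^1}² reads (1−α)∫(u')² ≥ (α−c)∫u². Any admissible α is ≤ 1 (rapidly oscillating u have ∫u²/∫(u')² → 0), and α = 1 would force 0 ≥ (1−c)∫u², impossible since c < 1; so 1−α > 0. By the sharp Poincaré inequality on H^1_0 of an interval of length L, ∫(u')² ≥ (π/L)²∫u² with equality for the first sine mode sin(π(x−x₀)/L) (x₀ the left endpoint), so the inequality holds for all u iff (1−α)(π/L)² ≥ α − c, i.e. α ≤ ((π/L)² + c)/((π/L)² + 1) = (1 + c(L/π)²)/(1 + (L/π)²). With (π/L)² = π^2/9 and c = 3/5, the largest admissible constant is α = ((π/L)² + c)/((π/L)² + 1).
Simplifying, α = (27/5 + π^2)/(9 + π^2).


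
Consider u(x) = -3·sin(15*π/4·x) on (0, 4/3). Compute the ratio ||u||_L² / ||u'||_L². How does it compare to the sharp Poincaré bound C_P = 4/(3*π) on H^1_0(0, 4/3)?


||u||_L² / ||u'||_L² = 4/(15*π) < C_P = 4/(3*π).

u(x) = -3·sin(15*π/4·x), so u'(x) = -45*π*cos(15*π*x/4)/4.
Writing u(x) = A·sin(kπx/L) with A = -3 and k = 5, use ∫_0^L sin²(kπx/L) dx = L/2 and ∫_0^L cos²(kπx/L) dx = L/2.
u² = 9·sin²(15*π/4·x) and (u')² = 2025*π^2/16·cos²(15*π/4·x), and each of sin², cos² integrates to L/2 = 2/3 over (0, 4/3).
∫_0^4/3 u² dx = 6, so ||u||_L² = sqrt(6).
∫_0^4/3 (u')² dx = 675*π^2/8, so ||u'||_L² = 15*sqrt(6)*π/4.
Ratio ||u||_L² / ||u'||_L² = 4/(15*π).
Sharp Poincaré constant on H^1_0(0, 4/3) is C_P = L/π = 4/(3*π), achieved by sin(3*π/4·x).
This is the k = 5 harmonic; the ratio L/(kπ) is strictly less than C_P = L/π, consistent with the sharp inequality ||u||_L² ≤ C_P ||u'||_L².


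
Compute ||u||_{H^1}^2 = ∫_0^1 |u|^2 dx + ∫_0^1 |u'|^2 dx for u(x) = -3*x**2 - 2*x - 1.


||u||_{H^1}^2 = 587/15

The H^1 norm (squared) on an interval (0, L) is
  ||u||_{H^1}^2 = ∫_0^L u(x)^2 dx + ∫_0^L u'(x)^2 dx.
Compute u'(x) = -6*x - 2.
Then u(x)^2 = 9*x**4 + 12*x**3 + 10*x**2 + 4*x + 1 and u'(x)^2 = 36*x**2 + 24*x + 4.
Integrate each monomial from 0 to 1 using ∫_0^1 c·x^n dx = c·1^(n+1)/(n+1):
  ∫_0^1 u(x)^2 dx = ∫_0^1 (9*x^4 + 12*x^3 + 10*x^2 + 4*x + 1) dx. Term by term:
    ∫_0^1 9*x^4 dx = 9/5;  ∫_0^1 12*x^3 dx = 3;  ∫_0^1 10*x^2 dx = 10/3;
    ∫_0^1 4*x dx = 2;  ∫_0^1 1 dx = 1.
  Sum: 9/5 + 3 + 10/3 + 2 + 1 = 167/15.
  ∫_0^1 u'(x)^2 dx = ∫_0^1 (36*x^2 + 24*x + 4) dx. Term by term:
    ∫_0^1 36*x^2 dx = 12;  ∫_0^1 24*x dx = 12;  ∫_0^1 4 dx = 4.
  Sum: 12 + 12 + 4 = 28.
Adding: ||u||_{H^1}^2 = 167/15 + 28 = 587/15.


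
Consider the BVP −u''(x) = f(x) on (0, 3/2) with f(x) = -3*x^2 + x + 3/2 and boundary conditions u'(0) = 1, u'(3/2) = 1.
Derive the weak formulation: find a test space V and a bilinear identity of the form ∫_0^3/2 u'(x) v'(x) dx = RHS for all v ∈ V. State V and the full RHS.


V = H^1(0, 3/2) (v unrestricted at boundary; u is determined up to an additive constant); weak form: ∫_0^3/2 u'v' dx = ∫_0^3/2 (-3*x^2 + x + 3/2) v dx + v(3/2) − v(0) for all v ∈ V.

Multiply both sides by a test function v and integrate from 0 to 3/2:
  ∫_0^3/2 −u''(x) v(x) dx = ∫_0^3/2 f(x) v(x) dx.
Integrate the LHS by parts once:
  ∫_0^3/2 −u'' v dx = −[u'(x) v(x)]_0^3/2 + ∫_0^3/2 u'(x) v'(x) dx.
Thus ∫_0^3/2 u'(x) v'(x) dx = ∫_0^3/2 f(x) v(x) dx + [u'(x) v(x)]_0^3/2.
Choose V so that boundary terms are either known or forced to vanish.
u has inhomogeneous Neumann u'(0) = 1, u'(3/2) = 1. [u' v]_0^3/2 = (1)·v(3/2) − (1)·v(0) = v(3/2) − v(0). Take V = H^1(0, 3/2); boundary term becomes part of RHS.
Weak formulation: find u (satisfying any essential BC) such that ∫_0^3/2 u'(x) v'(x) dx = ∫_0^3/2 f v dx + v(3/2) − v(0) for all v ∈ V (Neumann data are natural BCs: they enter the RHS as boundary terms).
Substituting f(x) = -3*x^2 + x + 3/2, the right-hand side is ∫_0^3/2 (-3*x^2 + x + 3/2) v dx + v(3/2) − v(0).
Compatibility check (pure Neumann): taking v ≡ 1 ∈ V gives 0 = ∫_0^3/2 f dx + (1) − (1), i.e. ∫_0^3/2 f dx must equal u'(0) − u'(3/2) = 0. Indeed ∫_0^3/2 (-3*x^2 + x + 3/2) dx = 0, so the data are compatible. The solution is then unique only up to an additive constant (fix it e.g. by requiring ∫_0^3/2 u dx = 0).


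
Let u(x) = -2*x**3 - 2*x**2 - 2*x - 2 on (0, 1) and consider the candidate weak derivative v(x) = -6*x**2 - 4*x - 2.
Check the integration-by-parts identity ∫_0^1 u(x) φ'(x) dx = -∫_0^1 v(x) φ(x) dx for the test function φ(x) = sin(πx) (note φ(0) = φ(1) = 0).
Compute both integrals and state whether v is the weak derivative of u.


LHS = -24/π^3 + 14/π, RHS = -24/π^3 + 14/π. Yes, v = u' weakly.

u(x) = -2*x**3 - 2*x**2 - 2*x - 2, classical derivative u'(x) = -6*x**2 - 4*x - 2.
φ(x) = sin(πx), so φ'(x) = π*cos(π*x).
Note φ(0) = φ(1) = 0, so the boundary term u·φ vanishes.
LHS = ∫_0^1 u(x) φ'(x) dx = ∫_0^1 (-2*π*x^3*cos(π*x) - 2*π*x^2*cos(π*x) - 2*π*x*cos(π*x) - 2*π*cos(π*x)) dx. Term by term:
  ∫_0^1 -2*π*cos(π*x) dx = 0;  ∫_0^1 -2*π*x*cos(π*x) dx = 4/π;  ∫_0^1 -2*π*x^2*cos(π*x) dx = 4/π;
  ∫_0^1 -2*π*x^3*cos(π*x) dx = -24/π^3 + 6/π.
Sum: 0 + 4/π + 4/π + -24/π^3 + 6/π = -24/π^3 + 14/π.
So LHS = -24/π^3 + 14/π.
∫_0^1 v(x) φ(x) dx = ∫_0^1 (-6*x^2*sin(π*x) - 4*x*sin(π*x) - 2*sin(π*x)) dx. Term by term:
  ∫_0^1 -2*sin(π*x) dx = -4/π;  ∫_0^1 -6*x^2*sin(π*x) dx = -6/π + 24/π^3;  ∫_0^1 -4*x*sin(π*x) dx = -4/π.
Sum: -4/π + -6/π + 24/π^3 − 4/π = -14/π + 24/π^3.
So RHS = -∫_0^1 v(x) φ(x) dx = -24/π^3 + 14/π.
LHS = RHS, so the identity holds for this test φ.
Moreover u is smooth here and v(x) = u'(x) = -6*x**2 - 4*x - 2 pointwise, so the identity holds for every test function. Hence v is the weak derivative of u.


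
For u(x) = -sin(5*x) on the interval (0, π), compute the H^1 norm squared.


||u||_{H^1(0,π)}^2 = 13*π

u'(x) = -5*cos(5*x).
Expand u² and (u')² and integrate term by term on (0, π), using: for integers n ≥ 1, ∫_0^π sin²(nx) dx = ∫_0^π cos²(nx) dx = π/2; for n ≠ n', ∫_0^π sin(nx)sin(n'x) dx = ∫_0^π cos(nx)cos(n'x) dx = 0; and by product-to-sum, ∫_0^π sin(nx)cos(n'x) dx = ½∫_0^π [sin((n+n')x) + sin((n−n')x)] dx, which is 0 when n+n' is even and 2n/(n²−n'²) when n+n' is odd (it need not vanish on (0, π)).
  u² squared terms: (-1)²·∫sin(5x)² dx = 1·π/2 = π/2.
  So ∫_0^π u² dx = π/2.
  (u')² squared terms: (-5)²·∫cos(5x)² dx = 25·π/2 = 25*π/2.
  So ∫_0^π (u')² dx = 25*π/2.
||u||_{H^1}^2 = (π/2) + (25*π/2) = 13*π.


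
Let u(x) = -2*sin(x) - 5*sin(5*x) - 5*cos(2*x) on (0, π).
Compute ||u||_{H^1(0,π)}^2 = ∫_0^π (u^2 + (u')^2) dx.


||u||_{H^1(0,π)}^2 = 1100/21 + 783*π/2

u'(x) = 10*sin(2*x) - 2*cos(x) - 25*cos(5*x).
Expand u² and (u')² and integrate term by term on (0, π), using: for integers n ≥ 1, ∫_0^π sin²(nx) dx = ∫_0^π cos²(nx) dx = π/2; for n ≠ n', ∫_0^π sin(nx)sin(n'x) dx = ∫_0^π cos(nx)cos(n'x) dx = 0; and by product-to-sum, ∫_0^π sin(nx)cos(n'x) dx = ½∫_0^π [sin((n+n')x) + sin((n−n')x)] dx, which is 0 when n+n' is even and 2n/(n²−n'²) when n+n' is odd (it need not vanish on (0, π)).
  u² squared terms: (-5)²·∫cos(2x)² dx = 25·π/2 = 25*π/2;  (-5)²·∫sin(5x)² dx = 25·π/2 = 25*π/2;  (-2)²·∫sin(x)² dx = 4·π/2 = 2*π.
  u² cross terms: 2·(-5)·(-5)·∫cos(2x)·sin(5x) dx = 50·(10/21) = 500/21;  2·(-5)·(-2)·∫cos(2x)·sin(x) dx = 20·(-2/3) = -40/3;  2·(-5)·(-2)·∫sin(5x)·sin(x) dx = 20·(0) = 0.
  So ∫_0^π u² dx = 25*π/2 + 25*π/2 + 2*π + 500/21 − 40/3 + 0 = 220/21 + 27*π.
  (u')² squared terms: (-25)²·∫cos(5x)² dx = 625·π/2 = 625*π/2;  (-2)²·∫cos(x)² dx = 4·π/2 = 2*π;  (10)²·∫sin(2x)² dx = 100·π/2 = 50*π.
  (u')² cross terms: 2·(-25)·(-2)·∫cos(5x)·cos(x) dx = 100·(0) = 0;  2·(-25)·(10)·∫cos(5x)·sin(2x) dx = -500·(-4/21) = 2000/21;  2·(-2)·(10)·∫cos(x)·sin(2x) dx = -40·(4/3) = -160/3.
  So ∫_0^π (u')² dx = 625*π/2 + 2*π + 50*π + 0 + 2000/21 − 160/3 = 880/21 + 729*π/2.
||u||_{H^1}^2 = (220/21 + 27*π) + (880/21 + 729*π/2) = 1100/21 + 783*π/2.


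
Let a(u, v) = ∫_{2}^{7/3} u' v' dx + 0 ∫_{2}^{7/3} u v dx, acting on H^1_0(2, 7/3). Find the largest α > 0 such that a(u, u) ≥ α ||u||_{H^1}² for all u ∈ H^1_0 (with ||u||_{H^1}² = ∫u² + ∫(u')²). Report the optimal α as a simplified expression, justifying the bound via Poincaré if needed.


α = 9*π^2/(1 + 9*π^2)

Coercivity of a(·,·) on H^1_0(2, 7/3) means a(u, u) ≥ α ||u||_{H^1}² for every u ∈ H^1_0.
The interval has length L = 1/3, and Poincaré/coercivity depend only on L. Here a(u, u) = ∫(u')² + (0)·∫u².
Here c = 0, so a(u,u) = ∫(u')² alone. The condition a(u,u) ≥ α||u||_{H^1}² reads (1−α)∫(u')² ≥ (α−c)∫u². Any admissible α is ≤ 1 (rapidly oscillating u have ∫u²/∫(u')² → 0), and α = 1 would force 0 ≥ (1−c)∫u², impossible since c < 1; so 1−α > 0. By the sharp Poincaré inequality on H^1_0 of an interval of length L, ∫(u')² ≥ (π/L)²∫u² with equality for the first sine mode sin(π(x−x₀)/L) (x₀ the left endpoint), so the inequality holds for all u iff (1−α)(π/L)² ≥ α − c, i.e. α ≤ ((π/L)² + c)/((π/L)² + 1) = (1 + c(L/π)²)/(1 + (L/π)²). (Direct route, valid since c ≤ 0: Poincaré gives c∫u² ≥ c(L/π)²∫(u')², so a(u,u) ≥ (1 + c(L/π)²)∫(u')², while ||u||_{H^1}² ≤ (1 + (L/π)²)∫(u')²; dividing yields the same α.) With (π/L)² = 9*π^2 and c = 0, the largest admissible constant is α = ((π/L)² + c)/((π/L)² + 1).
Simplifying, α = 9*π^2/(1 + 9*π^2).


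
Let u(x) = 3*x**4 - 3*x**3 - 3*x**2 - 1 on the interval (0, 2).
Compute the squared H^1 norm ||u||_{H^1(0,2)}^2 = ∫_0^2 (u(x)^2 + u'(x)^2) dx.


||u||_{H^1}^2 = 3350/7

The H^1 norm (squared) on an interval (0, L) is
  ||u||_{H^1}^2 = ∫_0^L u(x)^2 dx + ∫_0^L u'(x)^2 dx.
Compute u'(x) = 12*x**3 - 9*x**2 - 6*x.
Then u(x)^2 = 9*x**8 - 18*x**7 - 9*x**6 + 18*x**5 + 3*x**4 + 6*x**3 + 6*x**2 + 1 and u'(x)^2 = 144*x**6 - 216*x**5 - 63*x**4 + 108*x**3 + 36*x**2.
Integrate each monomial from 0 to 2 using ∫_0^2 c·x^n dx = c·2^(n+1)/(n+1):
  ∫_0^2 u(x)^2 dx = ∫_0^2 (9*x^8 - 18*x^7 - 9*x^6 + 18*x^5 + 3*x^4 + 6*x^3 + 6*x^2 + 1) dx. Term by term:
    ∫_0^2 9*x^8 dx = 512;  ∫_0^2 -18*x^7 dx = -576;  ∫_0^2 -9*x^6 dx = -1152/7;
    ∫_0^2 18*x^5 dx = 192;  ∫_0^2 3*x^4 dx = 96/5;  ∫_0^2 6*x^3 dx = 24;
    ∫_0^2 6*x^2 dx = 16;  ∫_0^2 1 dx = 2.
  Sum: 512 − 576 − 1152/7 + 192 + 96/5 + 24 + 16 + 2 = 862/35.
  ∫_0^2 u'(x)^2 dx = ∫_0^2 (144*x^6 - 216*x^5 - 63*x^4 + 108*x^3 + 36*x^2) dx. Term by term:
    ∫_0^2 144*x^6 dx = 18432/7;  ∫_0^2 -216*x^5 dx = -2304;  ∫_0^2 -63*x^4 dx = -2016/5;
    ∫_0^2 108*x^3 dx = 432;  ∫_0^2 36*x^2 dx = 96.
  Sum: 18432/7 − 2304 − 2016/5 + 432 + 96 = 15888/35.
Adding: ||u||_{H^1}^2 = 862/35 + 15888/35 = 3350/7.


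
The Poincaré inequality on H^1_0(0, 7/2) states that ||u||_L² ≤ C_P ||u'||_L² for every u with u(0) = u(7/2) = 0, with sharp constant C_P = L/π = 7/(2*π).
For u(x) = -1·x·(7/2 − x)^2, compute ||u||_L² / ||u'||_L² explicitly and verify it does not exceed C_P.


||u||_L² / ||u'||_L² = sqrt(14)/4 < C_P = 7/(2*π).

u(x) = -1·x·(7/2 − x)^2, so u'(x) = (7 - 6*x)*(2*x - 7)/4.
u(x) = -1·x·(7/2 − x)^2 vanishes at x = 0 and x = 7/2, so u ∈ H^1_0(0, 7/2). Differentiate via the product rule and integrate the resulting polynomials term by term.
  ∫_0^7/2 u² dx = ∫_0^7/2 (x^6 - 14*x^5 + 147*x^4/2 - 343*x^3/2 + 2401*x^2/16) dx. Term by term:
    ∫_0^7/2 x^6 dx = 117649/128;  ∫_0^7/2 -14*x^5 dx = -823543/192;  ∫_0^7/2 147*x^4/2 dx = 2470629/320;
    ∫_0^7/2 -343*x^3/2 dx = -823543/128;  ∫_0^7/2 2401*x^2/16 dx = 823543/384.
  Sum: 117649/128 − 823543/192 + 2470629/320 − 823543/128 + 823543/384 = 117649/1920.
  ∫_0^7/2 (u')² dx = ∫_0^7/2 (9*x^4 - 84*x^3 + 539*x^2/2 - 343*x + 2401/16) dx. Term by term:
    ∫_0^7/2 9*x^4 dx = 151263/160;  ∫_0^7/2 -84*x^3 dx = -50421/16;  ∫_0^7/2 539*x^2/2 dx = 184877/48;
    ∫_0^7/2 -343*x dx = -16807/8;  ∫_0^7/2 2401/16 dx = 16807/32.
  Sum: 151263/160 − 50421/16 + 184877/48 − 16807/8 + 16807/32 = 16807/240.
∫_0^7/2 u² dx = 117649/1920, so ||u||_L² = 343*sqrt(30)/240.
∫_0^7/2 (u')² dx = 16807/240, so ||u'||_L² = 49*sqrt(105)/60.
Ratio ||u||_L² / ||u'||_L² = sqrt(14)/4.
Sharp Poincaré constant on H^1_0(0, 7/2) is C_P = L/π = 7/(2*π), achieved by sin(2*π/7·x).
A polynomial bump cannot attain the sharp Poincaré constant (only the first sine eigenfunction does), so the ratio is strictly less than C_P, consistent with ||u||_L² ≤ C_P ||u'||_L².


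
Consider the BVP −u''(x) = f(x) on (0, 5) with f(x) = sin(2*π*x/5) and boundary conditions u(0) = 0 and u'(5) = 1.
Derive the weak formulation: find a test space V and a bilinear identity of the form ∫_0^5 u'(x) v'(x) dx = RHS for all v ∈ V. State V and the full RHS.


V = {v ∈ H^1(0, 5) : v(0) = 0} (test functions vanish at x = 0 where u is specified); weak form: ∫_0^5 u'v' dx = ∫_0^5 (sin(2*π*x/5)) v dx + v(5) for all v ∈ V.

Multiply both sides by a test function v and integrate from 0 to 5:
  ∫_0^5 −u''(x) v(x) dx = ∫_0^5 f(x) v(x) dx.
Integrate the LHS by parts once:
  ∫_0^5 −u'' v dx = −[u'(x) v(x)]_0^5 + ∫_0^5 u'(x) v'(x) dx.
Thus ∫_0^5 u'(x) v'(x) dx = ∫_0^5 f(x) v(x) dx + [u'(x) v(x)]_0^5.
Choose V so that boundary terms are either known or forced to vanish.
Mixed BC: u(0) = 0 (Dirichlet) and u'(5) = 1 (Neumann). Define V = {v ∈ H^1(0, 5) : v(0) = 0}. Then [u' v]_0^5 = u'(5)·v(5) − u'(0)·0 = v(5).
Weak formulation: find u (satisfying any essential BC) such that ∫_0^5 u'(x) v'(x) dx = ∫_0^5 f v dx + v(5) for all v ∈ V (Dirichlet at 0 absorbed into V; Neumann datum at x = 5 contributes the boundary term).
Substituting f(x) = sin(2*π*x/5), the right-hand side is ∫_0^5 (sin(2*π*x/5)) v dx + v(5).


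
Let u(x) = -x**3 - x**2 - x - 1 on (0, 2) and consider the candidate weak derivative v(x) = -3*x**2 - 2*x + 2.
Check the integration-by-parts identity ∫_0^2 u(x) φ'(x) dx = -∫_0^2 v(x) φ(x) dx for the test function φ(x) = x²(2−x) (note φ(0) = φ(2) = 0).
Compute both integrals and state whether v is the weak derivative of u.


LHS = 164/15, RHS = 104/15. No, v is not the weak derivative of u.

u(x) = -x**3 - x**2 - x - 1, classical derivative u'(x) = -3*x**2 - 2*x - 1.
φ(x) = x²(2−x), so φ'(x) = x*(4 - 3*x).
Note φ(0) = φ(2) = 0, so the boundary term u·φ vanishes.
LHS = ∫_0^2 u(x) φ'(x) dx = ∫_0^2 (3*x^5 - x^4 - x^3 - x^2 - 4*x) dx. Term by term:
  ∫_0^2 3*x^5 dx = 32;  ∫_0^2 -x^4 dx = -32/5;  ∫_0^2 -x^3 dx = -4;
  ∫_0^2 -x^2 dx = -8/3;  ∫_0^2 -4*x dx = -8.
Sum: 32 − 32/5 − 4 − 8/3 − 8 = 164/15.
So LHS = 164/15.
∫_0^2 v(x) φ(x) dx = ∫_0^2 (3*x^5 - 4*x^4 - 6*x^3 + 4*x^2) dx. Term by term:
  ∫_0^2 3*x^5 dx = 32;  ∫_0^2 -4*x^4 dx = -128/5;  ∫_0^2 -6*x^3 dx = -24;
  ∫_0^2 4*x^2 dx = 32/3.
Sum: 32 − 128/5 − 24 + 32/3 = -104/15.
So RHS = -∫_0^2 v(x) φ(x) dx = 104/15.
LHS − RHS = 4 ≠ 0, so the identity fails.
(For a valid weak derivative the identity must hold for EVERY test function, in particular this one. The failure shows v is NOT the weak derivative of u.)
Correct weak derivative would be u'(x) = -3*x**2 - 2*x - 1.


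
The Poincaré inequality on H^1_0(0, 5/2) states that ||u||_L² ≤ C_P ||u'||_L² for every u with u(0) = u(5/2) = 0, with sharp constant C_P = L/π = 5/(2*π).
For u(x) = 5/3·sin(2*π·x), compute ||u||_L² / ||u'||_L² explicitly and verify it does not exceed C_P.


||u||_L² / ||u'||_L² = 1/(2*π) < C_P = 5/(2*π).

u(x) = 5/3·sin(2*π·x), so u'(x) = 10*π*cos(2*π*x)/3.
Writing u(x) = A·sin(kπx/L) with A = 5/3 and k = 5, use ∫_0^L sin²(kπx/L) dx = L/2 and ∫_0^L cos²(kπx/L) dx = L/2.
u² = 25/9·sin²(2*π·x) and (u')² = 100*π^2/9·cos²(2*π·x), and each of sin², cos² integrates to L/2 = 5/4 over (0, 5/2).
∫_0^5/2 u² dx = 125/36, so ||u||_L² = 5*sqrt(5)/6.
∫_0^5/2 (u')² dx = 125*π^2/9, so ||u'||_L² = 5*sqrt(5)*π/3.
Ratio ||u||_L² / ||u'||_L² = 1/(2*π).
Sharp Poincaré constant on H^1_0(0, 5/2) is C_P = L/π = 5/(2*π), achieved by sin(2*π/5·x).
This is the k = 5 harmonic; the ratio L/(kπ) is strictly less than C_P = L/π, consistent with the sharp inequality ||u||_L² ≤ C_P ||u'||_L².


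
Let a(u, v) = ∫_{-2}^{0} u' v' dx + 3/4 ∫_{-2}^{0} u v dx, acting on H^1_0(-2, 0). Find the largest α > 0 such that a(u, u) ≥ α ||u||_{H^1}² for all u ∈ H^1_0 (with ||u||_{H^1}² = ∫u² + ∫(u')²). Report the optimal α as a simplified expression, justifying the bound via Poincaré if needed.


α = (3 + π^2)/(4 + π^2)

Coercivity of a(·,·) on H^1_0(-2, 0) means a(u, u) ≥ α ||u||_{H^1}² for every u ∈ H^1_0.
The interval has length L = 2, and Poincaré/coercivity depend only on L. Here a(u, u) = ∫(u')² + (3/4)·∫u².
Here 0 < c = 3/4 < 1. The condition a(u,u) ≥ α||u||_{H^1}² reads (1−α)∫(u')² ≥ (α−c)∫u². Any admissible α is ≤ 1 (rapidly oscillating u have ∫u²/∫(u')² → 0), and α = 1 would force 0 ≥ (1−c)∫u², impossible since c < 1; so 1−α > 0. By the sharp Poincaré inequality on H^1_0 of an interval of length L, ∫(u')² ≥ (π/L)²∫u² with equality for the first sine mode sin(π(x−x₀)/L) (x₀ the left endpoint), so the inequality holds for all u iff (1−α)(π/L)² ≥ α − c, i.e. α ≤ ((π/L)² + c)/((π/L)² + 1) = (1 + c(L/π)²)/(1 + (L/π)²). With (π/L)² = π^2/4 and c = 3/4, the largest admissible constant is α = ((π/L)² + c)/((π/L)² + 1).
Simplifying, α = (3 + π^2)/(4 + π^2).


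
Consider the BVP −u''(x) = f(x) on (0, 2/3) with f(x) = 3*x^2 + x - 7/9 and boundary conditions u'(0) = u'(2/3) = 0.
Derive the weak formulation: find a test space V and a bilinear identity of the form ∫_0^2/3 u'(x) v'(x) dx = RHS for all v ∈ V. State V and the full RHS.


V = H^1(0, 2/3) (no boundary constraint on v; u is determined up to an additive constant); weak form: ∫_0^2/3 u'v' dx = ∫_0^2/3 (3*x^2 + x - 7/9) v dx for all v ∈ V.

Multiply both sides by a test function v and integrate from 0 to 2/3:
  ∫_0^2/3 −u''(x) v(x) dx = ∫_0^2/3 f(x) v(x) dx.
Integrate the LHS by parts once:
  ∫_0^2/3 −u'' v dx = −[u'(x) v(x)]_0^2/3 + ∫_0^2/3 u'(x) v'(x) dx.
Thus ∫_0^2/3 u'(x) v'(x) dx = ∫_0^2/3 f(x) v(x) dx + [u'(x) v(x)]_0^2/3.
Choose V so that boundary terms are either known or forced to vanish.
u has homogeneous Neumann: u'(0) = u'(2/3) = 0. So [u' v]_0^2/3 = 0·v(2/3) − 0·v(0) = 0 for any v; take V = H^1(0, 2/3).
Weak formulation: find u (satisfying any essential BC) such that ∫_0^2/3 u'(x) v'(x) dx = ∫_0^2/3 f v dx for all v ∈ V (homogeneous Neumann, so boundary terms vanish).
Substituting f(x) = 3*x^2 + x - 7/9, the right-hand side is ∫_0^2/3 (3*x^2 + x - 7/9) v dx.
Compatibility check (pure Neumann): taking v ≡ 1 ∈ V gives 0 = ∫_0^2/3 f dx + (0) − (0), i.e. ∫_0^2/3 f dx must equal u'(0) − u'(2/3) = 0. Indeed ∫_0^2/3 (3*x^2 + x - 7/9) dx = 0, so the data are compatible. The solution is then unique only up to an additive constant (fix it e.g. by requiring ∫_0^2/3 u dx = 0).


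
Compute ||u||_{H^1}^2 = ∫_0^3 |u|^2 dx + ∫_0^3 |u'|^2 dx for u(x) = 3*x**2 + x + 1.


||u||_{H^1}^2 = 10149/10

The H^1 norm (squared) on an interval (0, L) is
  ||u||_{H^1}^2 = ∫_0^L u(x)^2 dx + ∫_0^L u'(x)^2 dx.
Compute u'(x) = 6*x + 1.
Then u(x)^2 = 9*x**4 + 6*x**3 + 7*x**2 + 2*x + 1 and u'(x)^2 = 36*x**2 + 12*x + 1.
Integrate each monomial from 0 to 3 using ∫_0^3 c·x^n dx = c·3^(n+1)/(n+1):
  ∫_0^3 u(x)^2 dx = ∫_0^3 (9*x^4 + 6*x^3 + 7*x^2 + 2*x + 1) dx. Term by term:
    ∫_0^3 9*x^4 dx = 2187/5;  ∫_0^3 6*x^3 dx = 243/2;  ∫_0^3 7*x^2 dx = 63;
    ∫_0^3 2*x dx = 9;  ∫_0^3 1 dx = 3.
  Sum: 2187/5 + 243/2 + 63 + 9 + 3 = 6339/10.
  ∫_0^3 u'(x)^2 dx = ∫_0^3 (36*x^2 + 12*x + 1) dx. Term by term:
    ∫_0^3 36*x^2 dx = 324;  ∫_0^3 12*x dx = 54;  ∫_0^3 1 dx = 3.
  Sum: 324 + 54 + 3 = 381.
Adding: ||u||_{H^1}^2 = 6339/10 + 381 = 10149/10.


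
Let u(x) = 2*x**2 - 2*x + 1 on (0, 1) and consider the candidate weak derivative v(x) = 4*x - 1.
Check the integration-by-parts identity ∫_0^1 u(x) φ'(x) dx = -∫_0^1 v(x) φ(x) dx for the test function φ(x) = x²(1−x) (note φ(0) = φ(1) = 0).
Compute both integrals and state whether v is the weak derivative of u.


LHS = -1/30, RHS = -7/60. No, v is not the weak derivative of u.

u(x) = 2*x**2 - 2*x + 1, classical derivative u'(x) = 4*x - 2.
φ(x) = x²(1−x), so φ'(x) = x*(2 - 3*x).
Note φ(0) = φ(1) = 0, so the boundary term u·φ vanishes.
LHS = ∫_0^1 u(x) φ'(x) dx = ∫_0^1 (-6*x^4 + 10*x^3 - 7*x^2 + 2*x) dx. Term by term:
  ∫_0^1 -6*x^4 dx = -6/5;  ∫_0^1 10*x^3 dx = 5/2;  ∫_0^1 -7*x^2 dx = -7/3;
  ∫_0^1 2*x dx = 1.
Sum: -6/5 + 5/2 − 7/3 + 1 = -1/30.
So LHS = -1/30.
∫_0^1 v(x) φ(x) dx = ∫_0^1 (-4*x^4 + 5*x^3 - x^2) dx. Term by term:
  ∫_0^1 -4*x^4 dx = -4/5;  ∫_0^1 5*x^3 dx = 5/4;  ∫_0^1 -x^2 dx = -1/3.
Sum: -4/5 + 5/4 − 1/3 = 7/60.
So RHS = -∫_0^1 v(x) φ(x) dx = -7/60.
LHS − RHS = 1/12 ≠ 0, so the identity fails.
(For a valid weak derivative the identity must hold for EVERY test function, in particular this one. The failure shows v is NOT the weak derivative of u.)
Correct weak derivative would be u'(x) = 4*x - 2.


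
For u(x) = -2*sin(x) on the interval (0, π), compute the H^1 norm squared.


||u||_{H^1(0,π)}^2 = 4*π

u'(x) = -2*cos(x).
Expand u² and (u')² and integrate term by term on (0, π), using: for integers n ≥ 1, ∫_0^π sin²(nx) dx = ∫_0^π cos²(nx) dx = π/2; for n ≠ n', ∫_0^π sin(nx)sin(n'x) dx = ∫_0^π cos(nx)cos(n'x) dx = 0; and by product-to-sum, ∫_0^π sin(nx)cos(n'x) dx = ½∫_0^π [sin((n+n')x) + sin((n−n')x)] dx, which is 0 when n+n' is even and 2n/(n²−n'²) when n+n' is odd (it need not vanish on (0, π)).
  u² squared terms: (-2)²·∫sin(x)² dx = 4·π/2 = 2*π.
  So ∫_0^π u² dx = 2*π.
  (u')² squared terms: (-2)²·∫cos(x)² dx = 4·π/2 = 2*π.
  So ∫_0^π (u')² dx = 2*π.
||u||_{H^1}^2 = (2*π) + (2*π) = 4*π.


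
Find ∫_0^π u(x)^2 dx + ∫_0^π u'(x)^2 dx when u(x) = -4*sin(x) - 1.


||u||_{H^1(0,π)}^2 = 16 + 17*π

u'(x) = -4*cos(x).
Expand u² and (u')² and integrate term by term on (0, π), using: for integers n ≥ 1, ∫_0^π sin²(nx) dx = ∫_0^π cos²(nx) dx = π/2; for n ≠ n', ∫_0^π sin(nx)sin(n'x) dx = ∫_0^π cos(nx)cos(n'x) dx = 0; and by product-to-sum, ∫_0^π sin(nx)cos(n'x) dx = ½∫_0^π [sin((n+n')x) + sin((n−n')x)] dx, which is 0 when n+n' is even and 2n/(n²−n'²) when n+n' is odd (it need not vanish on (0, π)). For the constant mode: ∫_0^π 1 dx = π, ∫_0^π cos(nx) dx = 0, ∫_0^π sin(nx) dx = (1−(−1)^n)/n.
  u² squared terms: (-1)²·∫1 dx = 1·π = π;  (-4)²·∫sin(x)² dx = 16·π/2 = 8*π.
  u² cross terms: 2·(-1)·(-4)·∫1·sin(x) dx = 8·(2) = 16.
  So ∫_0^π u² dx = π + 8*π + 16 = 16 + 9*π.
  (u')² squared terms: (-4)²·∫cos(x)² dx = 16·π/2 = 8*π.
  So ∫_0^π (u')² dx = 8*π.
||u||_{H^1}^2 = (16 + 9*π) + (8*π) = 16 + 17*π.


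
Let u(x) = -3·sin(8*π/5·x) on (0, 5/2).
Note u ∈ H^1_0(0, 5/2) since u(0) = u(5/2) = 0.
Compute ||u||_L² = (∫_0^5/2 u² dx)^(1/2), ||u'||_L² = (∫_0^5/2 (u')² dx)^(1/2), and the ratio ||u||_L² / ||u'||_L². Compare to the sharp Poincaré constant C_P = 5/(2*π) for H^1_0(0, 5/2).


||u||_L² / ||u'||_L² = 5/(8*π) < C_P = 5/(2*π).

u(x) = -3·sin(8*π/5·x), so u'(x) = -24*π*cos(8*π*x/5)/5.
Writing u(x) = A·sin(kπx/L) with A = -3 and k = 4, use ∫_0^L sin²(kπx/L) dx = L/2 and ∫_0^L cos²(kπx/L) dx = L/2.
u² = 9·sin²(8*π/5·x) and (u')² = 576*π^2/25·cos²(8*π/5·x), and each of sin², cos² integrates to L/2 = 5/4 over (0, 5/2).
∫_0^5/2 u² dx = 45/4, so ||u||_L² = 3*sqrt(5)/2.
∫_0^5/2 (u')² dx = 144*π^2/5, so ||u'||_L² = 12*sqrt(5)*π/5.
Ratio ||u||_L² / ||u'||_L² = 5/(8*π).
Sharp Poincaré constant on H^1_0(0, 5/2) is C_P = L/π = 5/(2*π), achieved by sin(2*π/5·x).
This is the k = 4 harmonic; the ratio L/(kπ) is strictly less than C_P = L/π, consistent with the sharp inequality ||u||_L² ≤ C_P ||u'||_L².


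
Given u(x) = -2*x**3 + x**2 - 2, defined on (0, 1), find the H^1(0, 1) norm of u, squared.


||u||_{H^1}^2 = 767/105

The H^1 norm (squared) on an interval (0, L) is
  ||u||_{H^1}^2 = ∫_0^L u(x)^2 dx + ∫_0^L u'(x)^2 dx.
Compute u'(x) = -6*x**2 + 2*x.
Then u(x)^2 = 4*x**6 - 4*x**5 + x**4 + 8*x**3 - 4*x**2 + 4 and u'(x)^2 = 36*x**4 - 24*x**3 + 4*x**2.
Integrate each monomial from 0 to 1 using ∫_0^1 c·x^n dx = c·1^(n+1)/(n+1):
  ∫_0^1 u(x)^2 dx = ∫_0^1 (4*x^6 - 4*x^5 + x^4 + 8*x^3 - 4*x^2 + 4) dx. Term by term:
    ∫_0^1 4*x^6 dx = 4/7;  ∫_0^1 -4*x^5 dx = -2/3;  ∫_0^1 x^4 dx = 1/5;
    ∫_0^1 8*x^3 dx = 2;  ∫_0^1 -4*x^2 dx = -4/3;  ∫_0^1 4 dx = 4.
  Sum: 4/7 − 2/3 + 1/5 + 2 − 4/3 + 4 = 167/35.
  ∫_0^1 u'(x)^2 dx = ∫_0^1 (36*x^4 - 24*x^3 + 4*x^2) dx. Term by term:
    ∫_0^1 36*x^4 dx = 36/5;  ∫_0^1 -24*x^3 dx = -6;  ∫_0^1 4*x^2 dx = 4/3.
  Sum: 36/5 − 6 + 4/3 = 38/15.
Adding: ||u||_{H^1}^2 = 167/35 + 38/15 = 767/105.


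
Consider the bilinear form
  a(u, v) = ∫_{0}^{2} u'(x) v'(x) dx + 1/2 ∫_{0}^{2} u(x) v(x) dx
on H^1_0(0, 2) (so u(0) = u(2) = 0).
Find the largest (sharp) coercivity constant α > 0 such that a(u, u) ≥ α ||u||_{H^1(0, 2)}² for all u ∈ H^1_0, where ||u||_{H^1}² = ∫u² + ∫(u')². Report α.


α = (2 + π^2)/(4 + π^2)

Coercivity of a(·,·) on H^1_0(0, 2) means a(u, u) ≥ α ||u||_{H^1}² for every u ∈ H^1_0.
The interval has length L = 2, and Poincaré/coercivity depend only on L. Here a(u, u) = ∫(u')² + (1/2)·∫u².
Here 0 < c = 1/2 < 1. The condition a(u,u) ≥ α||u||_{H^1}² reads (1−α)∫(u')² ≥ (α−c)∫u². Any admissible α is ≤ 1 (rapidly oscillating u have ∫u²/∫(u')² → 0), and α = 1 would force 0 ≥ (1−c)∫u², impossible since c < 1; so 1−α > 0. By the sharp Poincaré inequality on H^1_0 of an interval of length L, ∫(u')² ≥ (π/L)²∫u² with equality for the first sine mode sin(π(x−x₀)/L) (x₀ the left endpoint), so the inequality holds for all u iff (1−α)(π/L)² ≥ α − c, i.e. α ≤ ((π/L)² + c)/((π/L)² + 1) = (1 + c(L/π)²)/(1 + (L/π)²). With (π/L)² = π^2/4 and c = 1/2, the largest admissible constant is α = ((π/L)² + c)/((π/L)² + 1).
Simplifying, α = (2 + π^2)/(4 + π^2).


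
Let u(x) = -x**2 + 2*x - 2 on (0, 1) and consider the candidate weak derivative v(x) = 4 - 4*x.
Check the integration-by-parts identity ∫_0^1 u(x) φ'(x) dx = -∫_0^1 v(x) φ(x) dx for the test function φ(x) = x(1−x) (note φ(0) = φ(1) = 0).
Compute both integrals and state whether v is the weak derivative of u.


LHS = -1/6, RHS = -1/3. No, v is not the weak derivative of u.

u(x) = -x**2 + 2*x - 2, classical derivative u'(x) = 2 - 2*x.
φ(x) = x(1−x), so φ'(x) = 1 - 2*x.
Note φ(0) = φ(1) = 0, so the boundary term u·φ vanishes.
LHS = ∫_0^1 u(x) φ'(x) dx = ∫_0^1 (2*x^3 - 5*x^2 + 6*x - 2) dx. Term by term:
  ∫_0^1 2*x^3 dx = 1/2;  ∫_0^1 -5*x^2 dx = -5/3;  ∫_0^1 6*x dx = 3;
  ∫_0^1 -2 dx = -2.
Sum: 1/2 − 5/3 + 3 − 2 = -1/6.
So LHS = -1/6.
∫_0^1 v(x) φ(x) dx = ∫_0^1 (4*x^3 - 8*x^2 + 4*x) dx. Term by term:
  ∫_0^1 4*x^3 dx = 1;  ∫_0^1 -8*x^2 dx = -8/3;  ∫_0^1 4*x dx = 2.
Sum: 1 − 8/3 + 2 = 1/3.
So RHS = -∫_0^1 v(x) φ(x) dx = -1/3.
LHS − RHS = 1/6 ≠ 0, so the identity fails.
(For a valid weak derivative the identity must hold for EVERY test function, in particular this one. The failure shows v is NOT the weak derivative of u.)
Correct weak derivative would be u'(x) = 2 - 2*x.
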